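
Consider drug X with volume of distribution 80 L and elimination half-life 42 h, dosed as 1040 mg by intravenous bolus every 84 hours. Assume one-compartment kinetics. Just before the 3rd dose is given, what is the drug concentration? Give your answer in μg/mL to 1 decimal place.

4.1 μg/mL

f = (1/2)^(τ/t½) = (1/2)^(84/42) ≈ 0.2500.
C₀ = D/Vd = 1040/80 ≈ 13.000 μg/mL.
Before the 3rd dose, 2 doses have been given. Superposition: Cmin = C₀·(f + f²).
≈ 13.000 × (0.2500 + 0.0625) ≈ 13.000 × 0.3125 ≈ 4.062 μg/mL.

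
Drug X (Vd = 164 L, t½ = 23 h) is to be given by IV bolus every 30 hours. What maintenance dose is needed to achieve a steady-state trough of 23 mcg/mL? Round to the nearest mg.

5544 mg

τ/t½ = 30/23 ≈ 1.3043, so f = (1/2)^(30/23) ≈ 0.404904.
Cmin,ss = (D/Vd)·f/(1−f), so D = Cmin,ss·Vd·(1−f)/f.
D = 23 × 164 × (1−f)/f ≈ 23 × 164 × 1.46972 ≈ 5543.78 mg.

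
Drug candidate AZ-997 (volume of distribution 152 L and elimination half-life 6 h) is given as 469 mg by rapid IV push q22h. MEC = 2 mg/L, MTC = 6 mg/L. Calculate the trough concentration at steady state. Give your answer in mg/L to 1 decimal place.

k = ln2/t½ = ln2/6 ≈ 0.115525 h⁻¹; fraction remaining f = e^(−kτ) = e^(−0.115525×22) ≈ 0.0787.
Accumulation ratio R = 1/(1 − f) ≈ 1/0.9213 ≈ 1.0854.
Single-dose peak C₀ = D/Vd = 469/152 ≈ 3.086 mg/L.
Cmax,ss = C₀/(1 − f) ≈ 3.086/0.9213 ≈ 3.350 mg/L.
Steady-state trough Cmin,ss = Cmax,ss·f ≈ 3.350 × 0.0787 ≈ 0.264 mg/L.
Trough 0.3 mg/L vs MEC 2 mg/L: subtherapeutic.

0.3 mg/L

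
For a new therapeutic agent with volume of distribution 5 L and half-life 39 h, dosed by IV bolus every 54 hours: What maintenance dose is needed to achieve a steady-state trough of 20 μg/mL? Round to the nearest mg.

τ/t½ = 54/39 ≈ 1.3846, so f = (1/2)^(54/39) ≈ 0.382992.
Cmin,ss = (D/Vd)·f/(1−f), so D = Cmin,ss·Vd·(1−f)/f.
D = 20 × 5 × (1−f)/f ≈ 20 × 5 × 1.61102 ≈ 161.10 mg.

161 mg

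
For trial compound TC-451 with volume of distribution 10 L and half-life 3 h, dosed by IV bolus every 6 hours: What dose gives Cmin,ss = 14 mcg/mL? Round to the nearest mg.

τ/t½ = 6/3 ≈ 2, so f = (1/2)^(6/3) ≈ 0.250000.
Cmin,ss = (D/Vd)·f/(1−f), so D = Cmin,ss·Vd·(1−f)/f.
D = 14 × 10 × (1−f)/f ≈ 14 × 10 × 3.00000 ≈ 420.00 mg.

420 mg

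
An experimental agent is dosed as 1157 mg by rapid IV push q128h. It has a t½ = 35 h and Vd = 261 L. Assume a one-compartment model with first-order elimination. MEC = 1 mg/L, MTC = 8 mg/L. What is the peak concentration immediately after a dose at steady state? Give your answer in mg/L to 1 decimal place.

τ/t½ = 128/35 ≈ 3.6571, so fraction remaining f = (1/2)^(128/35) ≈ 0.0793.
Accumulation ratio R = 1/(1 − f) ≈ 1/0.9207 ≈ 1.0861.
Single-dose peak C₀ = D/Vd = 1157/261 ≈ 4.433 mg/L.
Steady-state peak Cmax,ss = C₀·R ≈ 4.433 × 1.0861 ≈ 4.815 mg/L.
Peak 4.8 mg/L vs MTC 8 mg/L: below toxic threshold.

4.8 mg/L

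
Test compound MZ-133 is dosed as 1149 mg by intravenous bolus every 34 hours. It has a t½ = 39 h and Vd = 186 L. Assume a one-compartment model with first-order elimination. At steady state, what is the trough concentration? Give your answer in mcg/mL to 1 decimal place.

7.4 mcg/mL

k = ln2/t½ = ln2/39 ≈ 0.017773 h⁻¹; fraction remaining f = e^(−kτ) = e^(−0.017773×34) ≈ 0.5465.
At steady state, accumulation factor R = 1/(1 − e^(−kτ)) ≈ 2.2051.
Each bolus raises the concentration by D/Vd = 1149/186 ≈ 6.177 mcg/mL.
Steady-state peak Cmax,ss = C₀·R ≈ 6.177 × 2.2051 ≈ 13.621 mcg/mL.
One interval later, Cmin,ss = Cmax,ss·e^(−kτ) ≈ 13.621 × 0.5465 ≈ 7.444 mcg/mL.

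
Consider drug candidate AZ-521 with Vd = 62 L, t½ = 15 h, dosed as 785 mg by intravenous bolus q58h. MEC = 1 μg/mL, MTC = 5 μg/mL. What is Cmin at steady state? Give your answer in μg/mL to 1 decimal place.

Over one 58-h interval, 58/15 ≈ 3.8667 half-lives elapse, leaving f ≈ 0.0686 of each dose.
Each bolus raises the concentration by D/Vd = 785/62 ≈ 12.661 μg/mL.
Steady-state trough Cmin,ss = C₀·f/(1−f) ≈ 12.661 × 0.0686/0.9314 ≈ 0.933 μg/mL.
Trough 0.9 μg/mL vs MEC 1 μg/mL: subtherapeutic.

0.9 μg/mL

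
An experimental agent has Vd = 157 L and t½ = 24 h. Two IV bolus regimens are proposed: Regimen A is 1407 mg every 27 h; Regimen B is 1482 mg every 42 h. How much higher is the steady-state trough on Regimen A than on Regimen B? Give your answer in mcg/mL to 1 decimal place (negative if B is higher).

Regimen A: f = (1/2)^(27/24) ≈ 0.4585; Cmin,ss = (1407/157)·f/(1−f) ≈ 7.588 mcg/mL.
Regimen B: f = (1/2)^(42/24) ≈ 0.2973; Cmin,ss = (1482/157)·f/(1−f) ≈ 3.994 mcg/mL.
Difference ≈ 7.588 − 3.994 ≈ 3.594 mcg/mL.

3.6 mcg/mL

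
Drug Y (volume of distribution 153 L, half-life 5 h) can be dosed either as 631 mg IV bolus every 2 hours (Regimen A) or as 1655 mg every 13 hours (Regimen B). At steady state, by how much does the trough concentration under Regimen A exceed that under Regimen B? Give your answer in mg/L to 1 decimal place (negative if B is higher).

Regimen A: f = (1/2)^(2/5) ≈ 0.7579; Cmin,ss = (631/153)·f/(1−f) ≈ 12.911 mg/L.
Regimen B: f = (1/2)^(13/5) ≈ 0.1649; Cmin,ss = (1655/153)·f/(1−f) ≈ 2.136 mg/L.
Difference ≈ 12.911 − 2.136 ≈ 10.775 mg/L.

10.8 mg/L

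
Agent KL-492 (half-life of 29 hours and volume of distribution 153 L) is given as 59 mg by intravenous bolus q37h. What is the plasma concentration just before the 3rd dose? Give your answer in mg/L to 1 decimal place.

0.2 mg/L

f = (1/2)^(τ/t½) = (1/2)^(37/29) ≈ 0.4130.
C₀ = D/Vd = 59/153 ≈ 0.386 mg/L.
Before the 3rd dose, 2 doses have been given. Superposition: Cmin = C₀·(f + f²).
≈ 0.386 × (0.4130 + 0.1706) ≈ 0.386 × 0.5836 ≈ 0.225 mg/L.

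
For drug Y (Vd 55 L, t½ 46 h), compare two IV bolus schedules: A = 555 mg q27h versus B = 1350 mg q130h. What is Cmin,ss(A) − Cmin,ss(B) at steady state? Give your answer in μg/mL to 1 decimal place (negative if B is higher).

16.1 μg/mL

Regimen A: f = (1/2)^(27/46) ≈ 0.6657; Cmin,ss = (555/55)·f/(1−f) ≈ 20.094 μg/mL.
Regimen B: f = (1/2)^(130/46) ≈ 0.1410; Cmin,ss = (1350/55)·f/(1−f) ≈ 4.029 μg/mL.
Difference ≈ 20.094 − 4.029 ≈ 16.065 μg/mL.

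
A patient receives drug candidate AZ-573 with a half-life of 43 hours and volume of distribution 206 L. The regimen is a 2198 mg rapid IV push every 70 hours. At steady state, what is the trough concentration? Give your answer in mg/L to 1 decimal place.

5.1 mg/L

Over one 70-h interval, 70/43 ≈ 1.6279 half-lives elapse, leaving f ≈ 0.3236 of each dose.
Each bolus raises the concentration by D/Vd = 2198/206 ≈ 10.670 mg/L.
Steady-state trough Cmin,ss = C₀·f/(1−f) ≈ 10.670 × 0.3236/0.6764 ≈ 5.105 mg/L.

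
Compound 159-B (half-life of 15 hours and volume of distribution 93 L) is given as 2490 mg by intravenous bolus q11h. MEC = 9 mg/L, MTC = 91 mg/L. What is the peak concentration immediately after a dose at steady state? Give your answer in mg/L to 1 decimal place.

67.2 mg/L

τ/t½ = 11/15 ≈ 0.73333, so fraction remaining f = (1/2)^(11/15) ≈ 0.6015.
Accumulation ratio R = 1/(1 − f) ≈ 1/0.3985 ≈ 2.5094.
Each bolus raises the concentration by D/Vd = 2490/93 ≈ 26.774 mg/L.
Steady-state peak Cmax,ss = C₀·R ≈ 26.774 × 2.5094 ≈ 67.187 mg/L.
Peak 67.2 mg/L vs MTC 91 mg/L: below toxic threshold.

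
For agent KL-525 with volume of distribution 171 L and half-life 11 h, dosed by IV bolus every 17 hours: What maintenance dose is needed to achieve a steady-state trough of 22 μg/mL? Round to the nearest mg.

7219 mg

τ/t½ = 17/11 ≈ 1.5455, so f = (1/2)^(17/11) ≈ 0.342588.
Cmin,ss = (D/Vd)·f/(1−f), so D = Cmin,ss·Vd·(1−f)/f.
D = 22 × 171 × (1−f)/f ≈ 22 × 171 × 1.91896 ≈ 7219.13 mg.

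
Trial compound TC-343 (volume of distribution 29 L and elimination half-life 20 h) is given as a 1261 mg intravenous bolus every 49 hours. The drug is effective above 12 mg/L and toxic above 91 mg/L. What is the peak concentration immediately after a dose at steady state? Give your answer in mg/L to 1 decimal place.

53.2 mg/L

τ/t½ = 49/20 ≈ 2.45, so fraction remaining f = (1/2)^(49/20) ≈ 0.1830.
At steady state, accumulation factor R = 1/(1 − e^(−kτ)) ≈ 1.2240.
Each bolus raises the concentration by D/Vd = 1261/29 ≈ 43.483 mg/L.
Steady-state peak Cmax,ss = C₀·R ≈ 43.483 × 1.2240 ≈ 53.223 mg/L.
Peak 53.2 mg/L vs MTC 91 mg/L: below toxic threshold.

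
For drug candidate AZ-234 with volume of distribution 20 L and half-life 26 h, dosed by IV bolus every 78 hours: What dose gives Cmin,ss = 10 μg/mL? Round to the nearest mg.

τ/t½ = 78/26 ≈ 3, so f = (1/2)^(78/26) ≈ 0.125000.
Cmin,ss = (D/Vd)·f/(1−f), so D = Cmin,ss·Vd·(1−f)/f.
D = 10 × 20 × (1−f)/f ≈ 10 × 20 × 7.00000 ≈ 1400.00 mg.

1400 mg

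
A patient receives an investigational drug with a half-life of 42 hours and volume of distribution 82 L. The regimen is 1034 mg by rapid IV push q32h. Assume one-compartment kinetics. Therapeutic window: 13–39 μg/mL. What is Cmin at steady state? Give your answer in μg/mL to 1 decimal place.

18.1 μg/mL

Over one 32-h interval, 32/42 ≈ 0.7619 half-lives elapse, leaving f ≈ 0.5897 of each dose.
At steady state, accumulation factor R = 1/(1 − e^(−kτ)) ≈ 2.4372.
Single-dose peak C₀ = D/Vd = 1034/82 ≈ 12.610 μg/mL.
Steady-state peak Cmax,ss = C₀·R ≈ 12.610 × 2.4372 ≈ 30.733 μg/mL.
Steady-state trough Cmin,ss = Cmax,ss·f ≈ 30.733 × 0.5897 ≈ 18.123 μg/mL.
Trough 18.1 μg/mL vs MEC 13 μg/mL: adequate.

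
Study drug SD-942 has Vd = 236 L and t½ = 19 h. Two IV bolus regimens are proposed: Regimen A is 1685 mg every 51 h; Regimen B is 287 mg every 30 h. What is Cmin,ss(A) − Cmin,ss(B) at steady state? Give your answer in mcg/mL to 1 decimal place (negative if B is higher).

Regimen A: f = (1/2)^(51/19) ≈ 0.1556; Cmin,ss = (1685/236)·f/(1−f) ≈ 1.316 mcg/mL.
Regimen B: f = (1/2)^(30/19) ≈ 0.3347; Cmin,ss = (287/236)·f/(1−f) ≈ 0.612 mcg/mL.
Difference ≈ 1.316 − 0.612 ≈ 0.704 mcg/mL.

0.7 mcg/mL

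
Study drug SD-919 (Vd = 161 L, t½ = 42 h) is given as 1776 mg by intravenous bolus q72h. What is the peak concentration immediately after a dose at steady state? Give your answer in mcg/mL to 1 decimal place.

15.9 mcg/mL

τ/t½ = 72/42 ≈ 1.7143, so fraction remaining f = (1/2)^(72/42) ≈ 0.3048.
At steady state, accumulation factor R = 1/(1 − e^(−kτ)) ≈ 1.4384.
Each bolus raises the concentration by D/Vd = 1776/161 ≈ 11.031 mcg/mL.
Cmax,ss = C₀/(1 − f) ≈ 11.031/0.6952 ≈ 15.867 mcg/mL.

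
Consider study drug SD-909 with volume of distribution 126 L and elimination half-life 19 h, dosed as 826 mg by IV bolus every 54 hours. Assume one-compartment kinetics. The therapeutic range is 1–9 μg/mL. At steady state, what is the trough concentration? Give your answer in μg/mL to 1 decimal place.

k = ln2/t½ = ln2/19 ≈ 0.036481 h⁻¹; fraction remaining f = e^(−kτ) = e^(−0.036481×54) ≈ 0.1395.
Single-dose peak C₀ = D/Vd = 826/126 ≈ 6.556 μg/mL.
Steady-state trough Cmin,ss = C₀·f/(1−f) ≈ 6.556 × 0.1395/0.8605 ≈ 1.063 μg/mL.
Trough 1.1 μg/mL vs MEC 1 μg/mL: adequate.

1.1 μg/mL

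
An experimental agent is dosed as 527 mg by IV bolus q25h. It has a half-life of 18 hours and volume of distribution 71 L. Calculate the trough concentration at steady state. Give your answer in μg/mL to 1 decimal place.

4.6 μg/mL

τ/t½ = 25/18 ≈ 1.3889, so fraction remaining f = (1/2)^(25/18) ≈ 0.3819.
Accumulation ratio R = 1/(1 − f) ≈ 1/0.6181 ≈ 1.6179.
Each bolus raises the concentration by D/Vd = 527/71 ≈ 7.423 μg/mL.
Cmax,ss = C₀/(1 − f) ≈ 7.423/0.6181 ≈ 12.009 μg/mL.
Steady-state trough Cmin,ss = Cmax,ss·f ≈ 12.009 × 0.3819 ≈ 4.586 μg/mL.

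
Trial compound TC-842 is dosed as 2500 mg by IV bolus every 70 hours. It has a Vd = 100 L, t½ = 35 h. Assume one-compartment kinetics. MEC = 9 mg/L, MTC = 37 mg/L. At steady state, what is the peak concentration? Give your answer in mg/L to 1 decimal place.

33.3 mg/L

The dosing interval is 2 half-lives, so f = 2^(−2) = 0.25.
Accumulation ratio R = 1/(1 − f) = 1/0.75 = 4/3.
Single-dose peak C₀ = D/Vd = 2500/100 = 25 mg/L.
Steady-state peak Cmax,ss = C₀·R = 25 × 4/3 ≈ 33.333 mg/L.
Peak 33.3 mg/L vs MTC 37 mg/L: below toxic threshold.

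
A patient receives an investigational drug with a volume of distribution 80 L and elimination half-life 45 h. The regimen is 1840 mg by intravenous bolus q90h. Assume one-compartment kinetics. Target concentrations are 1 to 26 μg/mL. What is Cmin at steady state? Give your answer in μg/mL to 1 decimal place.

7.7 μg/mL

τ = 90 h = 2 half-lives, so f = (1/2)^2 = 0.25.
At steady state, R = 1/(1 − 0.25) = 4/3.
Single-dose peak C₀ = D/Vd = 1840/80 = 23 μg/mL.
Steady-state peak Cmax,ss = C₀·R = 23 × 4/3 ≈ 30.667 μg/mL.
Steady-state trough Cmin,ss = Cmax,ss·f ≈ 30.667 × 0.25 ≈ 7.667 μg/mL.
Trough 7.7 μg/mL vs MEC 1 μg/mL: adequate.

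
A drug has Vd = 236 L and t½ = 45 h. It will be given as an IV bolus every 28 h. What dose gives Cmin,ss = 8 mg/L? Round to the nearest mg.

τ/t½ = 28/45 ≈ 0.62222, so f = (1/2)^(28/45) ≈ 0.649669.
Cmin,ss = (D/Vd)·f/(1−f), so D = Cmin,ss·Vd·(1−f)/f.
D = 8 × 236 × (1−f)/f ≈ 8 × 236 × 0.53925 ≈ 1018.10 mg.

1018 mg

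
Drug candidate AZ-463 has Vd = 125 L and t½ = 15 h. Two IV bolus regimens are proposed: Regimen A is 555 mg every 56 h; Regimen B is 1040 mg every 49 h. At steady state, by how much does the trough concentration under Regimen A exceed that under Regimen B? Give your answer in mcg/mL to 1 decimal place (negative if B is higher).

Regimen A: f = (1/2)^(56/15) ≈ 0.0752; Cmin,ss = (555/125)·f/(1−f) ≈ 0.361 mcg/mL.
Regimen B: f = (1/2)^(49/15) ≈ 0.1039; Cmin,ss = (1040/125)·f/(1−f) ≈ 0.965 mcg/mL.
Difference ≈ 0.361 − 0.965 ≈ -0.604 mcg/mL.

-0.6 mcg/mL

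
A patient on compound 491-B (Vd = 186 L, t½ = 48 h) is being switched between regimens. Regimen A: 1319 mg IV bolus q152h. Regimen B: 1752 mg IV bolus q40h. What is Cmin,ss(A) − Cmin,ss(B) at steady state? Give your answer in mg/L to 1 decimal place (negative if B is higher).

-11.2 mg/L

Regimen A: f = (1/2)^(152/48) ≈ 0.1114; Cmin,ss = (1319/186)·f/(1−f) ≈ 0.889 mg/L.
Regimen B: f = (1/2)^(40/48) ≈ 0.5612; Cmin,ss = (1752/186)·f/(1−f) ≈ 12.047 mg/L.
Difference ≈ 0.889 − 12.047 ≈ -11.158 mg/L.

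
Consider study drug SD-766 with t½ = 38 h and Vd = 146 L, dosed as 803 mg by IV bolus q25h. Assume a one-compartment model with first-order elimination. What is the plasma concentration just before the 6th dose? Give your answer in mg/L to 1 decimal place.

f = (1/2)^(τ/t½) = (1/2)^(25/38) ≈ 0.6338.
C₀ = D/Vd = 803/146 ≈ 5.500 mg/L.
Before the 6th dose, 5 doses have been given. Superposition: Cmin = C₀·(f + f² + … + f^5).
≈ 5.500 × (0.6338 + 0.4017 + 0.2546 + 0.1614 + 0.1023) ≈ 5.500 × 1.5538 ≈ 8.546 mg/L.

8.5 mg/L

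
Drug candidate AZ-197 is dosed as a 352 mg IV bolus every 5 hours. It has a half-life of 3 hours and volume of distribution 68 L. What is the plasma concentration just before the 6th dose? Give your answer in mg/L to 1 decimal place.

2.4 mg/L

f = (1/2)^(τ/t½) = (1/2)^(5/3) ≈ 0.3150.
C₀ = D/Vd = 352/68 ≈ 5.176 mg/L.
Before the 6th dose, 5 doses have been given. Superposition: Cmin = C₀·(f + f² + … + f^5).
≈ 5.176 × (0.3150 + 0.0992 + 0.0313 + 0.0098 + 0.0031) ≈ 5.176 × 0.4584 ≈ 2.373 mg/L.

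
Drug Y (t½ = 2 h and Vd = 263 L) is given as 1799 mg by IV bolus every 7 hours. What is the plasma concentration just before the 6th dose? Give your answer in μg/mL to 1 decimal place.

f = (1/2)^(τ/t½) = (1/2)^(7/2) ≈ 0.0884.
C₀ = D/Vd = 1799/263 ≈ 6.840 μg/mL.
Before the 6th dose, 5 doses have been given. Superposition: Cmin = C₀·(f + f² + … + f^5).
≈ 6.840 × (0.0884 + 0.0078 + 0.0007 + 0.0001 + 0.0000) ≈ 6.840 × 0.0970 ≈ 0.663 μg/mL.

0.7 μg/mL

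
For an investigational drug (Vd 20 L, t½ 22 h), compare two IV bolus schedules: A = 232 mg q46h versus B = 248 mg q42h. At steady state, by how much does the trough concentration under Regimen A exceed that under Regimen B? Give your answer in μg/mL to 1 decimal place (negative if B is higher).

Regimen A: f = (1/2)^(46/22) ≈ 0.2347; Cmin,ss = (232/20)·f/(1−f) ≈ 3.557 μg/mL.
Regimen B: f = (1/2)^(42/22) ≈ 0.2663; Cmin,ss = (248/20)·f/(1−f) ≈ 4.501 μg/mL.
Difference ≈ 3.557 − 4.501 ≈ -0.944 μg/mL.

-0.9 μg/mL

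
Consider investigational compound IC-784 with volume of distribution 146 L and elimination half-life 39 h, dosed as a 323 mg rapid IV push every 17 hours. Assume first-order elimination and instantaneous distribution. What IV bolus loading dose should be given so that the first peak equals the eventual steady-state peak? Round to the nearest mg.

1239 mg

f = (1/2)^(17/39) ≈ 0.739234; accumulation ratio R = 1/(1−f) ≈ 3.83486.
Loading dose to hit Cmax,ss on first dose: D_load = D_maint·R ≈ 323 × 3.83486 ≈ 1238.66 mg.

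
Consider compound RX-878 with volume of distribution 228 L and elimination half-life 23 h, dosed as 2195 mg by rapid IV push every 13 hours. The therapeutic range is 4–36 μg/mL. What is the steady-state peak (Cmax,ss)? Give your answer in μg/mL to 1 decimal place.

τ/t½ = 13/23 ≈ 0.56522, so fraction remaining f = (1/2)^(13/23) ≈ 0.6759.
Accumulation ratio R = 1/(1 − f) ≈ 1/0.3241 ≈ 3.0855.
Single-dose peak C₀ = D/Vd = 2195/228 ≈ 9.627 μg/mL.
Steady-state peak Cmax,ss = C₀·R ≈ 9.627 × 3.0855 ≈ 29.704 μg/mL.
Peak 29.7 μg/mL vs MTC 36 μg/mL: below toxic threshold.

29.7 μg/mL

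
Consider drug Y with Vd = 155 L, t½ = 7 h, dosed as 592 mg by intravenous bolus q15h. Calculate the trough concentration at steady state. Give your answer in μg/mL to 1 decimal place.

1.1 μg/mL

Over one 15-h interval, 15/7 ≈ 2.1429 half-lives elapse, leaving f ≈ 0.2264 of each dose.
Accumulation ratio R = 1/(1 − f) ≈ 1/0.7736 ≈ 1.2927.
Single-dose peak C₀ = D/Vd = 592/155 ≈ 3.819 μg/mL.
Steady-state peak Cmax,ss = C₀·R ≈ 3.819 × 1.2927 ≈ 4.937 μg/mL.
One interval later, Cmin,ss = Cmax,ss·e^(−kτ) ≈ 4.937 × 0.2264 ≈ 1.118 μg/mL.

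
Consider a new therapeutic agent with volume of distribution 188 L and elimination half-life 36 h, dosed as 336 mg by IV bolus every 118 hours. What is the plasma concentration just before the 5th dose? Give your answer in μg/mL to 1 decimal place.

f = (1/2)^(τ/t½) = (1/2)^(118/36) ≈ 0.1031.
C₀ = D/Vd = 336/188 ≈ 1.787 μg/mL.
Before the 5th dose, 4 doses have been given. Superposition: Cmin = C₀·(f + f² + … + f^4).
≈ 1.787 × (0.1031 + 0.0106 + 0.0011 + 0.0001) ≈ 1.787 × 0.1149 ≈ 0.205 μg/mL.

0.2 μg/mL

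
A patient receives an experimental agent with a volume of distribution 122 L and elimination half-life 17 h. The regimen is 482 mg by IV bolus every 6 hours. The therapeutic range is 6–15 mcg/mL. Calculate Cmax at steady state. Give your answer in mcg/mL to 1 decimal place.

Over one 6-h interval, 6/17 ≈ 0.35294 half-lives elapse, leaving f ≈ 0.7830 of each dose.
Accumulation ratio R = 1/(1 − f) ≈ 1/0.2170 ≈ 4.6083.
Each bolus raises the concentration by D/Vd = 482/122 ≈ 3.951 mcg/mL.
Cmax,ss = C₀/(1 − f) ≈ 3.951/0.2170 ≈ 18.207 mcg/mL.
Peak 18.2 mcg/mL vs MTC 15 mcg/mL: exceeds toxic threshold.

18.2 mcg/mL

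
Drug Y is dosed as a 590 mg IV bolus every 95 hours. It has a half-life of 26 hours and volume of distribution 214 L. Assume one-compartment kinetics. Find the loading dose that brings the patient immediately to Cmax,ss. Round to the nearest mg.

f = (1/2)^(95/26) ≈ 0.079448; accumulation ratio R = 1/(1−f) ≈ 1.08630.
Loading dose to hit Cmax,ss on first dose: D_load = D_maint·R ≈ 590 × 1.08630 ≈ 640.92 mg.

641 mg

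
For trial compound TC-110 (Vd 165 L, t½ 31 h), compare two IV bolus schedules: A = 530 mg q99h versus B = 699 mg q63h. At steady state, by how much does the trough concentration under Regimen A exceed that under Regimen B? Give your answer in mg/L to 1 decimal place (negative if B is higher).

-1.0 mg/L

Regimen A: f = (1/2)^(99/31) ≈ 0.1093; Cmin,ss = (530/165)·f/(1−f) ≈ 0.394 mg/L.
Regimen B: f = (1/2)^(63/31) ≈ 0.2445; Cmin,ss = (699/165)·f/(1−f) ≈ 1.371 mg/L.
Difference ≈ 0.394 − 1.371 ≈ -0.977 mg/L.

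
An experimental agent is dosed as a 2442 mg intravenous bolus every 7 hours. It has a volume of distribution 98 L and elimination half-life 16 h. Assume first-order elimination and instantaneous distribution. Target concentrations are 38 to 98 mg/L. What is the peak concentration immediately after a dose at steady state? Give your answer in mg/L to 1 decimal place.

τ/t½ = 7/16 ≈ 0.4375, so fraction remaining f = (1/2)^(7/16) ≈ 0.7384.
At steady state, accumulation factor R = 1/(1 − e^(−kτ)) ≈ 3.8226.
Each bolus raises the concentration by D/Vd = 2442/98 ≈ 24.918 mg/L.
Steady-state peak Cmax,ss = C₀·R ≈ 24.918 × 3.8226 ≈ 95.252 mg/L.
Peak 95.3 mg/L vs MTC 98 mg/L: below toxic threshold.

95.3 mg/L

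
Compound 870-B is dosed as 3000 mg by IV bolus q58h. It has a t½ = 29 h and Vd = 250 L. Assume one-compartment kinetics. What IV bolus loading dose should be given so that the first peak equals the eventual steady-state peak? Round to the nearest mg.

4000 mg

f = (1/2)^(58/29) ≈ 0.250000; accumulation ratio R = 1/(1−f) ≈ 1.33333.
Loading dose to hit Cmax,ss on first dose: D_load = D_maint·R ≈ 3000 × 1.33333 ≈ 3999.99 mg.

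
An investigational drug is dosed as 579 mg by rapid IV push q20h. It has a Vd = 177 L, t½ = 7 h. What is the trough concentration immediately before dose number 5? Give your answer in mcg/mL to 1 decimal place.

f = (1/2)^(τ/t½) = (1/2)^(20/7) ≈ 0.1380.
C₀ = D/Vd = 579/177 ≈ 3.271 mcg/mL.
Before the 5th dose, 4 doses have been given. Superposition: Cmin = C₀·(f + f² + … + f^4).
≈ 3.271 × (0.1380 + 0.0190 + 0.0026 + 0.0004) ≈ 3.271 × 0.1600 ≈ 0.523 mcg/mL.

0.5 mcg/mL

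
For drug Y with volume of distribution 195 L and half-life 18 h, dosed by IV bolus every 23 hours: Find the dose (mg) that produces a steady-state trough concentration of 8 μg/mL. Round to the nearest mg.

τ/t½ = 23/18 ≈ 1.2778, so f = (1/2)^(23/18) ≈ 0.412430.
Cmin,ss = (D/Vd)·f/(1−f), so D = Cmin,ss·Vd·(1−f)/f.
D = 8 × 195 × (1−f)/f ≈ 8 × 195 × 1.42465 ≈ 2222.45 mg.

2222 mg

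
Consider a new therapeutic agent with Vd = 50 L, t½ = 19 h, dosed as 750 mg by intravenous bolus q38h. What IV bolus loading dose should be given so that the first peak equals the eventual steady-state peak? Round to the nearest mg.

f = (1/2)^(38/19) ≈ 0.250000; accumulation ratio R = 1/(1−f) ≈ 1.33333.
Loading dose to hit Cmax,ss on first dose: D_load = D_maint·R ≈ 750 × 1.33333 ≈ 1000.00 mg.

1000 mg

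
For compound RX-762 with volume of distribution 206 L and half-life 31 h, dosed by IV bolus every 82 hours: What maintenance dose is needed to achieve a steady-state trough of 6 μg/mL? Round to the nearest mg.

τ/t½ = 82/31 ≈ 2.6452, so f = (1/2)^(82/31) ≈ 0.159855.
Cmin,ss = (D/Vd)·f/(1−f), so D = Cmin,ss·Vd·(1−f)/f.
D = 6 × 206 × (1−f)/f ≈ 6 × 206 × 5.25567 ≈ 6496.01 mg.

6496 mg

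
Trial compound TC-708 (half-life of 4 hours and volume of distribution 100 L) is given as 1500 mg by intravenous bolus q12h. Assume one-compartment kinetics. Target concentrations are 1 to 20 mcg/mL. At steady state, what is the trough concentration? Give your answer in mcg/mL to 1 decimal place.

2.1 mcg/mL

The dosing interval is 3 half-lives, so f = 2^(−3) = 0.125.
Accumulation ratio R = 1/(1 − f) = 1/0.875 = 8/7.
Single-dose peak C₀ = D/Vd = 1500/100 = 15 mcg/mL.
Steady-state peak Cmax,ss = C₀·R = 15 × 8/7 ≈ 17.143 mcg/mL.
Steady-state trough Cmin,ss = Cmax,ss·f ≈ 17.143 × 0.125 ≈ 2.143 mcg/mL.
Trough 2.1 mcg/mL vs MEC 1 mcg/mL: adequate.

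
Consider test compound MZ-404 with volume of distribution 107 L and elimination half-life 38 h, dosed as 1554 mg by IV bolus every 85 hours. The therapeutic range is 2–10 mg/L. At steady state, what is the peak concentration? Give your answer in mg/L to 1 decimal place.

Over one 85-h interval, 85/38 ≈ 2.2368 half-lives elapse, leaving f ≈ 0.2122 of each dose.
Accumulation ratio R = 1/(1 − f) ≈ 1/0.7878 ≈ 1.2694.
Each bolus raises the concentration by D/Vd = 1554/107 ≈ 14.523 mg/L.
Steady-state peak Cmax,ss = C₀·R ≈ 14.523 × 1.2694 ≈ 18.435 mg/L.
Peak 18.4 mg/L vs MTC 10 mg/L: exceeds toxic threshold.

18.4 mg/L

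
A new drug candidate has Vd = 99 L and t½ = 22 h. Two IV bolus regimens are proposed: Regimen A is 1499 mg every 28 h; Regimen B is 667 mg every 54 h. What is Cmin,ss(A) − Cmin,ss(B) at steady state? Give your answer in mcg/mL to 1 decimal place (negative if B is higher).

Regimen A: f = (1/2)^(28/22) ≈ 0.4139; Cmin,ss = (1499/99)·f/(1−f) ≈ 10.693 mcg/mL.
Regimen B: f = (1/2)^(54/22) ≈ 0.1824; Cmin,ss = (667/99)·f/(1−f) ≈ 1.503 mcg/mL.
Difference ≈ 10.693 − 1.503 ≈ 9.190 mcg/mL.

9.2 mcg/mL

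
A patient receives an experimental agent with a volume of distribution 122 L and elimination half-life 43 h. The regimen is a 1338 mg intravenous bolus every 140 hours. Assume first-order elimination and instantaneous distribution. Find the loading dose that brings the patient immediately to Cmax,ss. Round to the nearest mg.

f = (1/2)^(140/43) ≈ 0.104689; accumulation ratio R = 1/(1−f) ≈ 1.11693.
Loading dose to hit Cmax,ss on first dose: D_load = D_maint·R ≈ 1338 × 1.11693 ≈ 1494.45 mg.

1494 mg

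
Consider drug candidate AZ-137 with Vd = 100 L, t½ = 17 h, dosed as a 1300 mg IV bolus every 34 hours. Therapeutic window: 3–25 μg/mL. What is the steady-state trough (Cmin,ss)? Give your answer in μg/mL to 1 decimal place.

4.3 μg/mL

τ = 34 h = 2 half-lives, so f = (1/2)^2 = 0.25.
At steady state, R = 1/(1 − 0.25) = 4/3.
Single-dose peak C₀ = D/Vd = 1300/100 = 13 μg/mL.
Steady-state peak Cmax,ss = C₀·R = 13 × 4/3 ≈ 17.333 μg/mL.
Steady-state trough Cmin,ss = Cmax,ss·f ≈ 17.333 × 0.25 ≈ 4.333 μg/mL.
Trough 4.3 μg/mL vs MEC 3 μg/mL: adequate.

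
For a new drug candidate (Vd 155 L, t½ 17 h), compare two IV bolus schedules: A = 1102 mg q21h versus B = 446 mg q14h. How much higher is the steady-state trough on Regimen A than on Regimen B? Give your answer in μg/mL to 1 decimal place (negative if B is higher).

Regimen A: f = (1/2)^(21/17) ≈ 0.4248; Cmin,ss = (1102/155)·f/(1−f) ≈ 5.251 μg/mL.
Regimen B: f = (1/2)^(14/17) ≈ 0.5651; Cmin,ss = (446/155)·f/(1−f) ≈ 3.739 μg/mL.
Difference ≈ 5.251 − 3.739 ≈ 1.512 μg/mL.

1.5 μg/mL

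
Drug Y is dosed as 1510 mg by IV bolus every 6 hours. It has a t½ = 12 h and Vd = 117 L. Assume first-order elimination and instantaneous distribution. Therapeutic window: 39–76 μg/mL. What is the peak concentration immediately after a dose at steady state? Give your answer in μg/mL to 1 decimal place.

k = ln2/t½ = ln2/12 ≈ 0.057762 h⁻¹; fraction remaining f = e^(−kτ) = e^(−0.057762×6) ≈ 0.7071.
Accumulation ratio R = 1/(1 − f) ≈ 1/0.2929 ≈ 3.4141.
Each bolus raises the concentration by D/Vd = 1510/117 ≈ 12.906 μg/mL.
Steady-state peak Cmax,ss = C₀·R ≈ 12.906 × 3.4141 ≈ 44.062 μg/mL.
Peak 44.1 μg/mL vs MTC 76 μg/mL: below toxic threshold.

44.1 μg/mL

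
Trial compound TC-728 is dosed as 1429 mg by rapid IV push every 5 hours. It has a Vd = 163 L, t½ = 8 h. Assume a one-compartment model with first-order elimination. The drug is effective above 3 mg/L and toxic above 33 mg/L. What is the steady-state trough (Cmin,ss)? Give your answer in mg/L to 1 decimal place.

16.2 mg/L

Over one 5-h interval, 5/8 ≈ 0.625 half-lives elapse, leaving f ≈ 0.6484 of each dose.
Accumulation ratio R = 1/(1 − f) ≈ 1/0.3516 ≈ 2.8441.
Single-dose peak C₀ = D/Vd = 1429/163 ≈ 8.767 mg/L.
Cmax,ss = C₀/(1 − f) ≈ 8.767/0.3516 ≈ 24.935 mg/L.
One interval later, Cmin,ss = Cmax,ss·e^(−kτ) ≈ 24.935 × 0.6484 ≈ 16.168 mg/L.
Trough 16.2 mg/L vs MEC 3 mg/L: adequate.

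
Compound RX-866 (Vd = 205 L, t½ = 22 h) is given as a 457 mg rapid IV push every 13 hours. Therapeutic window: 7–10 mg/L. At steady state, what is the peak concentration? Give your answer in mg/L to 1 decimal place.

6.6 mg/L

τ/t½ = 13/22 ≈ 0.59091, so fraction remaining f = (1/2)^(13/22) ≈ 0.6639.
At steady state, accumulation factor R = 1/(1 − e^(−kτ)) ≈ 2.9753.
Each bolus raises the concentration by D/Vd = 457/205 ≈ 2.229 mg/L.
Steady-state peak Cmax,ss = C₀·R ≈ 2.229 × 2.9753 ≈ 6.632 mg/L.
Peak 6.6 mg/L vs MTC 10 mg/L: below toxic threshold.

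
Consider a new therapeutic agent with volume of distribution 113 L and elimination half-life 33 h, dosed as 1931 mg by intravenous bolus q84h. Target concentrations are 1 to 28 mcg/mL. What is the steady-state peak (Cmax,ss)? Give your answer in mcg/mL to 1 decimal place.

τ/t½ = 84/33 ≈ 2.5455, so fraction remaining f = (1/2)^(84/33) ≈ 0.1713.
At steady state, accumulation factor R = 1/(1 − e^(−kτ)) ≈ 1.2067.
Each bolus raises the concentration by D/Vd = 1931/113 ≈ 17.088 mcg/mL.
Steady-state peak Cmax,ss = C₀·R ≈ 17.088 × 1.2067 ≈ 20.620 mcg/mL.
Peak 20.6 mcg/mL vs MTC 28 mcg/mL: below toxic threshold.

20.6 mcg/mL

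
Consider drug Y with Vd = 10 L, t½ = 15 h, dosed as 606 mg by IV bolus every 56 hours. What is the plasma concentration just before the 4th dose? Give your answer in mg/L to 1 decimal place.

f = (1/2)^(τ/t½) = (1/2)^(56/15) ≈ 0.0752.
C₀ = D/Vd = 606/10 ≈ 60.600 mg/L.
Before the 4th dose, 3 doses have been given. Superposition: Cmin = C₀·(f + f² + … + f^3).
≈ 60.600 × (0.0752 + 0.0057 + 0.0004) ≈ 60.600 × 0.0813 ≈ 4.927 mg/L.

4.9 mg/L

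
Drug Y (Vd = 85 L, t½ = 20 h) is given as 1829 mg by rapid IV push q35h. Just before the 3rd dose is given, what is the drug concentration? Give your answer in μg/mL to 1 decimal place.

f = (1/2)^(τ/t½) = (1/2)^(35/20) ≈ 0.2973.
C₀ = D/Vd = 1829/85 ≈ 21.518 μg/mL.
Before the 3rd dose, 2 doses have been given. Superposition: Cmin = C₀·(f + f²).
≈ 21.518 × (0.2973 + 0.0884) ≈ 21.518 × 0.3857 ≈ 8.299 μg/mL.

8.3 μg/mL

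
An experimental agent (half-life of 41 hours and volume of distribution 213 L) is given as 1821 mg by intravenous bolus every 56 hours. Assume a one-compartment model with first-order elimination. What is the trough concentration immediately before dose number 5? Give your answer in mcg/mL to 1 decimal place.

5.3 mcg/mL

f = (1/2)^(τ/t½) = (1/2)^(56/41) ≈ 0.3880.
C₀ = D/Vd = 1821/213 ≈ 8.549 mcg/mL.
Before the 5th dose, 4 doses have been given. Superposition: Cmin = C₀·(f + f² + … + f^4).
≈ 8.549 × (0.3880 + 0.1505 + 0.0584 + 0.0227) ≈ 8.549 × 0.6196 ≈ 5.297 mcg/mL.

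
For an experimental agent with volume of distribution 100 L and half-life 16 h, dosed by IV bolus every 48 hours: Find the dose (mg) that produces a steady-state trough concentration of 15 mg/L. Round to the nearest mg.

τ/t½ = 48/16 ≈ 3, so f = (1/2)^(48/16) ≈ 0.125000.
Cmin,ss = (D/Vd)·f/(1−f), so D = Cmin,ss·Vd·(1−f)/f.
D = 15 × 100 × (1−f)/f ≈ 15 × 100 × 7.00000 ≈ 10500.00 mg.

10500 mg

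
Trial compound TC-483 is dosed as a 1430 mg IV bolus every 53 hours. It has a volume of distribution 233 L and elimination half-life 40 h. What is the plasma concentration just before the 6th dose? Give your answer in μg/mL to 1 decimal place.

4.0 μg/mL

f = (1/2)^(τ/t½) = (1/2)^(53/40) ≈ 0.3991.
C₀ = D/Vd = 1430/233 ≈ 6.137 μg/mL.
Before the 6th dose, 5 doses have been given. Superposition: Cmin = C₀·(f + f² + … + f^5).
≈ 6.137 × (0.3991 + 0.1593 + 0.0636 + 0.0254 + 0.0101) ≈ 6.137 × 0.6575 ≈ 4.035 μg/mL.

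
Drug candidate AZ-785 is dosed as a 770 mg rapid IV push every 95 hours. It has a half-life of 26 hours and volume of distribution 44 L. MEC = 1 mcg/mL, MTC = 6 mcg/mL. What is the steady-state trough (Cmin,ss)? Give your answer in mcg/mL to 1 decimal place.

1.5 mcg/mL

Over one 95-h interval, 95/26 ≈ 3.6538 half-lives elapse, leaving f ≈ 0.0794 of each dose.
Single-dose peak C₀ = D/Vd = 770/44 ≈ 17.500 mcg/mL.
Steady-state trough Cmin,ss = C₀·f/(1−f) ≈ 17.500 × 0.0794/0.9206 ≈ 1.509 mcg/mL.
Trough 1.5 mcg/mL vs MEC 1 mcg/mL: adequate.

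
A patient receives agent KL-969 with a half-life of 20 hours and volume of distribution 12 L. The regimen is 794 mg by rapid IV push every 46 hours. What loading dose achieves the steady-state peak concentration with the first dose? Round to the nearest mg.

f = (1/2)^(46/20) ≈ 0.203063; accumulation ratio R = 1/(1−f) ≈ 1.25480.
Loading dose to hit Cmax,ss on first dose: D_load = D_maint·R ≈ 794 × 1.25480 ≈ 996.31 mg.

996 mg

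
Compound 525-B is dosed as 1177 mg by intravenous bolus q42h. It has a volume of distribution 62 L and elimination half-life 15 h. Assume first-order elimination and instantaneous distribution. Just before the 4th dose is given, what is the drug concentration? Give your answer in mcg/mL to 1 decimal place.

f = (1/2)^(τ/t½) = (1/2)^(42/15) ≈ 0.1436.
C₀ = D/Vd = 1177/62 ≈ 18.984 mcg/mL.
Before the 4th dose, 3 doses have been given. Superposition: Cmin = C₀·(f + f² + … + f^3).
≈ 18.984 × (0.1436 + 0.0206 + 0.0030) ≈ 18.984 × 0.1672 ≈ 3.174 mcg/mL.

3.2 mcg/mL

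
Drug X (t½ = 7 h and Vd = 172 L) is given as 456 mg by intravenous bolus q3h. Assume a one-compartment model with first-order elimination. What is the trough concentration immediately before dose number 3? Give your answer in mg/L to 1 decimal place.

3.4 mg/L

f = (1/2)^(τ/t½) = (1/2)^(3/7) ≈ 0.7430.
C₀ = D/Vd = 456/172 ≈ 2.651 mg/L.
Before the 3rd dose, 2 doses have been given. Superposition: Cmin = C₀·(f + f²).
≈ 2.651 × (0.7430 + 0.5520) ≈ 2.651 × 1.2950 ≈ 3.433 mg/L.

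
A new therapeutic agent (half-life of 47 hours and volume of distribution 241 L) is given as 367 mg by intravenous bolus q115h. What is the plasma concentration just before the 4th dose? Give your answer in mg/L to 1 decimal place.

f = (1/2)^(τ/t½) = (1/2)^(115/47) ≈ 0.1834.
C₀ = D/Vd = 367/241 ≈ 1.523 mg/L.
Before the 4th dose, 3 doses have been given. Superposition: Cmin = C₀·(f + f² + … + f^3).
≈ 1.523 × (0.1834 + 0.0336 + 0.0062) ≈ 1.523 × 0.2232 ≈ 0.340 mg/L.

0.3 mg/L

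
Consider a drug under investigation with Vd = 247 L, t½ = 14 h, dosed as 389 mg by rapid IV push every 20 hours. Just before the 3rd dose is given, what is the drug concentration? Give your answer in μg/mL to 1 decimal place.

0.8 μg/mL

f = (1/2)^(τ/t½) = (1/2)^(20/14) ≈ 0.3715.
C₀ = D/Vd = 389/247 ≈ 1.575 μg/mL.
Before the 3rd dose, 2 doses have been given. Superposition: Cmin = C₀·(f + f²).
≈ 1.575 × (0.3715 + 0.1380) ≈ 1.575 × 0.5095 ≈ 0.802 μg/mL.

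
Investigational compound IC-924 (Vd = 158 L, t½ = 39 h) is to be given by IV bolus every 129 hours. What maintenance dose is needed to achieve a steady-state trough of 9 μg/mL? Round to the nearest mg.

τ/t½ = 129/39 ≈ 3.3077, so f = (1/2)^(129/39) ≈ 0.100992.
Cmin,ss = (D/Vd)·f/(1−f), so D = Cmin,ss·Vd·(1−f)/f.
D = 9 × 158 × (1−f)/f ≈ 9 × 158 × 8.90177 ≈ 12658.32 mg.

12658 mg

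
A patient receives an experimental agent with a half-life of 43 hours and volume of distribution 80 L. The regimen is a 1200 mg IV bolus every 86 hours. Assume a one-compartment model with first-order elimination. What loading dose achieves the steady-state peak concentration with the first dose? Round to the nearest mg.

f = (1/2)^(86/43) ≈ 0.250000; accumulation ratio R = 1/(1−f) ≈ 1.33333.
Loading dose to hit Cmax,ss on first dose: D_load = D_maint·R ≈ 1200 × 1.33333 ≈ 1600.00 mg.

1600 mg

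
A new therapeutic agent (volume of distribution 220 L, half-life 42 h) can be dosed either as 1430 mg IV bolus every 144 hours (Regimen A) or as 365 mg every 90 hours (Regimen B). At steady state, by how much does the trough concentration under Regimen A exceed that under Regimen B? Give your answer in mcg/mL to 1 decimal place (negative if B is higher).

Regimen A: f = (1/2)^(144/42) ≈ 0.0929; Cmin,ss = (1430/220)·f/(1−f) ≈ 0.666 mcg/mL.
Regimen B: f = (1/2)^(90/42) ≈ 0.2264; Cmin,ss = (365/220)·f/(1−f) ≈ 0.486 mcg/mL.
Difference ≈ 0.666 − 0.486 ≈ 0.180 mcg/mL.

0.2 mcg/mL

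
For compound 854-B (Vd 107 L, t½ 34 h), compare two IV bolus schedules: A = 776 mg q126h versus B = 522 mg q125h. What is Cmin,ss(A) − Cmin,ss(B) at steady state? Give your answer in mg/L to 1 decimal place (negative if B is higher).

0.2 mg/L

Regimen A: f = (1/2)^(126/34) ≈ 0.0766; Cmin,ss = (776/107)·f/(1−f) ≈ 0.602 mg/L.
Regimen B: f = (1/2)^(125/34) ≈ 0.0782; Cmin,ss = (522/107)·f/(1−f) ≈ 0.414 mg/L.
Difference ≈ 0.602 − 0.414 ≈ 0.188 mg/L.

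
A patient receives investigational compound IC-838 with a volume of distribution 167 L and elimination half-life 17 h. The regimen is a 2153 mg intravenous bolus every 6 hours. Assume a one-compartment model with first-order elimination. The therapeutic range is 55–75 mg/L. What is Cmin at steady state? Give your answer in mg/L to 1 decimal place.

k = ln2/t½ = ln2/17 ≈ 0.040773 h⁻¹; fraction remaining f = e^(−kτ) = e^(−0.040773×6) ≈ 0.7830.
Single-dose peak C₀ = D/Vd = 2153/167 ≈ 12.892 mg/L.
Steady-state trough Cmin,ss = C₀·f/(1−f) ≈ 12.892 × 0.7830/0.2170 ≈ 46.518 mg/L.
Trough 46.5 mg/L vs MEC 55 mg/L: subtherapeutic.

46.5 mg/L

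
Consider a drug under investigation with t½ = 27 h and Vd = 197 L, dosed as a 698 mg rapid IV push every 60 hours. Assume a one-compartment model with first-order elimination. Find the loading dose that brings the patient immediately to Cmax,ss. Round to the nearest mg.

888 mg

f = (1/2)^(60/27) ≈ 0.214311; accumulation ratio R = 1/(1−f) ≈ 1.27277.
Loading dose to hit Cmax,ss on first dose: D_load = D_maint·R ≈ 698 × 1.27277 ≈ 888.39 mg.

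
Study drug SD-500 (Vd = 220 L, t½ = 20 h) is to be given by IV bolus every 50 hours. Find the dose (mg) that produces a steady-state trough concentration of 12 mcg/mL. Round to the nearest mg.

τ/t½ = 50/20 ≈ 2.5, so f = (1/2)^(50/20) ≈ 0.176777.
Cmin,ss = (D/Vd)·f/(1−f), so D = Cmin,ss·Vd·(1−f)/f.
D = 12 × 220 × (1−f)/f ≈ 12 × 220 × 4.65684 ≈ 12294.06 mg.

12294 mg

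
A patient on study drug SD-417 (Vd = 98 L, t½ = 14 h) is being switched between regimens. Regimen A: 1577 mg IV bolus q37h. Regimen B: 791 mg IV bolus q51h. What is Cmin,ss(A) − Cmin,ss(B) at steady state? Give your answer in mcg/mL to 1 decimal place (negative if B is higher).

Regimen A: f = (1/2)^(37/14) ≈ 0.1601; Cmin,ss = (1577/98)·f/(1−f) ≈ 3.067 mcg/mL.
Regimen B: f = (1/2)^(51/14) ≈ 0.0801; Cmin,ss = (791/98)·f/(1−f) ≈ 0.703 mcg/mL.
Difference ≈ 3.067 − 0.703 ≈ 2.364 mcg/mL.

2.4 mcg/mL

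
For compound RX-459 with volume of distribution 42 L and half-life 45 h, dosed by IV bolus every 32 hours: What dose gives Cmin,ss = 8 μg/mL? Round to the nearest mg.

214 mg

τ/t½ = 32/45 ≈ 0.71111, so f = (1/2)^(32/45) ≈ 0.610850.
Cmin,ss = (D/Vd)·f/(1−f), so D = Cmin,ss·Vd·(1−f)/f.
D = 8 × 42 × (1−f)/f ≈ 8 × 42 × 0.63706 ≈ 214.05 mg.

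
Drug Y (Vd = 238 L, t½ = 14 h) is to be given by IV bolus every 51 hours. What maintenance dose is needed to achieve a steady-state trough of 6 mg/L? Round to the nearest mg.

τ/t½ = 51/14 ≈ 3.6429, so f = (1/2)^(51/14) ≈ 0.080055.
Cmin,ss = (D/Vd)·f/(1−f), so D = Cmin,ss·Vd·(1−f)/f.
D = 6 × 238 × (1−f)/f ≈ 6 × 238 × 11.49141 ≈ 16409.73 mg.

16410 mg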